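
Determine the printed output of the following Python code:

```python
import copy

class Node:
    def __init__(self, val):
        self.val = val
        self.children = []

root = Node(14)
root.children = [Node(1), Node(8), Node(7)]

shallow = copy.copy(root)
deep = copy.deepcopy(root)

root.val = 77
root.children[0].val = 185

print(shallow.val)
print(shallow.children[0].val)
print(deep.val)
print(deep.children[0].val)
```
14
185
14
1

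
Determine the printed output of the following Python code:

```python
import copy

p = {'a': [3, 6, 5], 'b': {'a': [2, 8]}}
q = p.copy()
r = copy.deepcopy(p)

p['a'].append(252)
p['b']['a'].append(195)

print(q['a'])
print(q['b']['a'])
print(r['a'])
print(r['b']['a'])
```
[3, 6, 5, 252]
[2, 8, 195]
[3, 6, 5]
[2, 8]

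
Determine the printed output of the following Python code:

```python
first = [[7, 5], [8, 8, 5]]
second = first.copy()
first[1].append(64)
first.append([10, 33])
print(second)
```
[[7, 5], [8, 8, 5, 64]]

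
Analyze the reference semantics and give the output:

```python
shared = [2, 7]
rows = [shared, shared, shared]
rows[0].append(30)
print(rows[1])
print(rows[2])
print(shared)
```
[2, 7, 30]
[2, 7, 30]
[2, 7, 30]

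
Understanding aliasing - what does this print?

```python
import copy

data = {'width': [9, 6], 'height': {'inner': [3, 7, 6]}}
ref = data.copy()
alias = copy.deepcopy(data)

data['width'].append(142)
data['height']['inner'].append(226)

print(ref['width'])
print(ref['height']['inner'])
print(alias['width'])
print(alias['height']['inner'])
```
[9, 6, 142]
[3, 7, 6, 226]
[9, 6]
[3, 7, 6]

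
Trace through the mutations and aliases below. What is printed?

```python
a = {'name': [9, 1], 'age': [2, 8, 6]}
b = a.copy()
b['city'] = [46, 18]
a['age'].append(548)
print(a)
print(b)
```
{'name': [9, 1], 'age': [2, 8, 6, 548]}
{'name': [9, 1], 'age': [2, 8, 6, 548], 'city': [46, 18]}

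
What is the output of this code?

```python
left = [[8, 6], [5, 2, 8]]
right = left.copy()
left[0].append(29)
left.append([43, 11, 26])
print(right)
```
[[8, 6, 29], [5, 2, 8]]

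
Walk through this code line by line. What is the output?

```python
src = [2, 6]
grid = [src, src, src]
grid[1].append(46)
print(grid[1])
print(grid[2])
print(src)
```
[2, 6, 46]
[2, 6, 46]
[2, 6, 46]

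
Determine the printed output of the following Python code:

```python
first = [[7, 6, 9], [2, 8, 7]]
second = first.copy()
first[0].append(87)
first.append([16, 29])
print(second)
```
[[7, 6, 9, 87], [2, 8, 7]]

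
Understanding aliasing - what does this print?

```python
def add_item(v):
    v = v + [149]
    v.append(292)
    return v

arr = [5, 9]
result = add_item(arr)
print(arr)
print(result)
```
[5, 9]
[5, 9, 149, 292]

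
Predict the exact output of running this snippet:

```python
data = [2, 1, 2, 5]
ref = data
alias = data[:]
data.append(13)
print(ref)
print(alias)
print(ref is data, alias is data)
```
[2, 1, 2, 5, 13]
[2, 1, 2, 5]
True False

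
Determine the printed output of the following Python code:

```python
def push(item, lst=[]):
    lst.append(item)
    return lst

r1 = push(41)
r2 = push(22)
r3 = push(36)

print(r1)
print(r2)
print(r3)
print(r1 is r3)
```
[41, 22, 36]
[41, 22, 36]
[41, 22, 36]
True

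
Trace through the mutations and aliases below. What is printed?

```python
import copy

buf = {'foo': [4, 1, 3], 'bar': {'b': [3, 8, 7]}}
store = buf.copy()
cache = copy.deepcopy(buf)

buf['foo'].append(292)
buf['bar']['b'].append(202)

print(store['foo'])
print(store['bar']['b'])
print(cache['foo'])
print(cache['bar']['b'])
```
[4, 1, 3, 292]
[3, 8, 7, 202]
[4, 1, 3]
[3, 8, 7]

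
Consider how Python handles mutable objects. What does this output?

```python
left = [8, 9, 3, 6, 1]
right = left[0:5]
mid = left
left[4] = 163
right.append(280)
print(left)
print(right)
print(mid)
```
[8, 9, 3, 6, 163]
[8, 9, 3, 6, 1, 280]
[8, 9, 3, 6, 163]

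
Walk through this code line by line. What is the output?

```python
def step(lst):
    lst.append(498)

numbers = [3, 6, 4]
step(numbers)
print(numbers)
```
[3, 6, 4, 498]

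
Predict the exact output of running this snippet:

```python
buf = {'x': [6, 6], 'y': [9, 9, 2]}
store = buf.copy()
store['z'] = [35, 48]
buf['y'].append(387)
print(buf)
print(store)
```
{'x': [6, 6], 'y': [9, 9, 2, 387]}
{'x': [6, 6], 'y': [9, 9, 2, 387], 'z': [35, 48]}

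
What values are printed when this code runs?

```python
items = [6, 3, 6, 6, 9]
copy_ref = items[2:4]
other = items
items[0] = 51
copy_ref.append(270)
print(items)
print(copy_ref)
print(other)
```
[51, 3, 6, 6, 9]
[6, 6, 270]
[51, 3, 6, 6, 9]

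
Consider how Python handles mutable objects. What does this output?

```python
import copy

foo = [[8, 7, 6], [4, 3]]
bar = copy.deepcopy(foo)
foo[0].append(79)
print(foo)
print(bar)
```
[[8, 7, 6, 79], [4, 3]]
[[8, 7, 6], [4, 3]]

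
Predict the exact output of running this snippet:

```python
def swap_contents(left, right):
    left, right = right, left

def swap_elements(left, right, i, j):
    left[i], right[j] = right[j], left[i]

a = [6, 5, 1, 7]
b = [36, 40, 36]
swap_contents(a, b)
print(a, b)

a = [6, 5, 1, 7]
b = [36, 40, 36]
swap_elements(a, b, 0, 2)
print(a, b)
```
[6, 5, 1, 7] [36, 40, 36]
[36, 5, 1, 7] [36, 40, 6]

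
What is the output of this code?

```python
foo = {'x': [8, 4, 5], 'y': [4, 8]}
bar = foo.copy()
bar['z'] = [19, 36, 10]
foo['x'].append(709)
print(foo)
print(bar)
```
{'x': [8, 4, 5, 709], 'y': [4, 8]}
{'x': [8, 4, 5, 709], 'y': [4, 8], 'z': [19, 36, 10]}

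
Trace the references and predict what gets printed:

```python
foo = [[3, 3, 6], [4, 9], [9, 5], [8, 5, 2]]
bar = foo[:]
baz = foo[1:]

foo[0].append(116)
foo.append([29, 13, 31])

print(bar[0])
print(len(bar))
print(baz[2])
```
[3, 3, 6, 116]
4
[8, 5, 2]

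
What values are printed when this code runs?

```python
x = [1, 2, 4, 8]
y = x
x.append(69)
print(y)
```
[1, 2, 4, 8, 69]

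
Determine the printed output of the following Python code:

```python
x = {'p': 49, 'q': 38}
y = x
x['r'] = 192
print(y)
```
{'p': 49, 'q': 38, 'r': 192}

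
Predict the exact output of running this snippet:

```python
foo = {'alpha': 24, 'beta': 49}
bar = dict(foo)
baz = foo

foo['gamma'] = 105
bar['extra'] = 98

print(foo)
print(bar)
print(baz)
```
{'alpha': 24, 'beta': 49, 'gamma': 105}
{'alpha': 24, 'beta': 49, 'extra': 98}
{'alpha': 24, 'beta': 49, 'gamma': 105}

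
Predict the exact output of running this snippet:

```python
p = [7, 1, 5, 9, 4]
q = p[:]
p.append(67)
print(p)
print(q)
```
[7, 1, 5, 9, 4, 67]
[7, 1, 5, 9, 4]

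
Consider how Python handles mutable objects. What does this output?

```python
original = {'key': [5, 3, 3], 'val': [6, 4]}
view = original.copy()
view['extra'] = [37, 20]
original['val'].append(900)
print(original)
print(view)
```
{'key': [5, 3, 3], 'val': [6, 4, 900]}
{'key': [5, 3, 3], 'val': [6, 4, 900], 'extra': [37, 20]}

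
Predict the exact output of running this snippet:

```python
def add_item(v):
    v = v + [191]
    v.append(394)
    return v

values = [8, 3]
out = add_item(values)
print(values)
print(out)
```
[8, 3]
[8, 3, 191, 394]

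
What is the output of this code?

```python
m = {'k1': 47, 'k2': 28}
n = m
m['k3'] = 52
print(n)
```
{'k1': 47, 'k2': 28, 'k3': 52}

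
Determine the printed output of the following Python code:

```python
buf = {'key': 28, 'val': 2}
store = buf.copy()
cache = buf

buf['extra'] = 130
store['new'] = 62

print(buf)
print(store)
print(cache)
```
{'key': 28, 'val': 2, 'extra': 130}
{'key': 28, 'val': 2, 'new': 62}
{'key': 28, 'val': 2, 'extra': 130}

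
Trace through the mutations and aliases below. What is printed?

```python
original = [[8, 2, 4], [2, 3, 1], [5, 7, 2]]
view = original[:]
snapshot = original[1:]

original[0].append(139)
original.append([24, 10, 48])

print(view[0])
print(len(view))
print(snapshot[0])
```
[8, 2, 4, 139]
3
[2, 3, 1]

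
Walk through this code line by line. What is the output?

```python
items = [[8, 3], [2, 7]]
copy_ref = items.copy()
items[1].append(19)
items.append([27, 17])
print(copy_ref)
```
[[8, 3], [2, 7, 19]]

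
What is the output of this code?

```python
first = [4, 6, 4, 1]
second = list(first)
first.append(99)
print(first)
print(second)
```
[4, 6, 4, 1, 99]
[4, 6, 4, 1]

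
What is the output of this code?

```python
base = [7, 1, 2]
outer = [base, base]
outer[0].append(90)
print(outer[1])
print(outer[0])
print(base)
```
[7, 1, 2, 90]
[7, 1, 2, 90]
[7, 1, 2, 90]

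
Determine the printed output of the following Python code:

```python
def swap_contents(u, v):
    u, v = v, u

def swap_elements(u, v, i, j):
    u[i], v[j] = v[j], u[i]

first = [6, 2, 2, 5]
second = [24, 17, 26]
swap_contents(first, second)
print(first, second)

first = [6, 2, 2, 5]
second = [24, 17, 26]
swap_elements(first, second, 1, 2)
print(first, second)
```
[6, 2, 2, 5] [24, 17, 26]
[6, 26, 2, 5] [24, 17, 2]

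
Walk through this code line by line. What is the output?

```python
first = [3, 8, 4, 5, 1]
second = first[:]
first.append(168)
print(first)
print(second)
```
[3, 8, 4, 5, 1, 168]
[3, 8, 4, 5, 1]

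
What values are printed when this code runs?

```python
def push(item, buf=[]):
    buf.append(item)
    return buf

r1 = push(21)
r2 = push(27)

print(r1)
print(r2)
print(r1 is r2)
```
[21, 27]
[21, 27]
True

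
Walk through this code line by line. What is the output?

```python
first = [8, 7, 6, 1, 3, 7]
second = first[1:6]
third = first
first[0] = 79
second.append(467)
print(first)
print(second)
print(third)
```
[79, 7, 6, 1, 3, 7]
[7, 6, 1, 3, 7, 467]
[79, 7, 6, 1, 3, 7]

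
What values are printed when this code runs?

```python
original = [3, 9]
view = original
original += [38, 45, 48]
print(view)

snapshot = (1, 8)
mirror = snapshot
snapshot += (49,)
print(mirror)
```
[3, 9, 38, 45, 48]
(1, 8)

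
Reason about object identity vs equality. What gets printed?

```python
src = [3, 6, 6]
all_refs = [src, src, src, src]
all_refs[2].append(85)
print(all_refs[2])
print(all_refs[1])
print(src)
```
[3, 6, 6, 85]
[3, 6, 6, 85]
[3, 6, 6, 85]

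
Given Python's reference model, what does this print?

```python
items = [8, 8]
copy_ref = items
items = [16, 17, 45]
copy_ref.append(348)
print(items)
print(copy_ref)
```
[16, 17, 45]
[8, 8, 348]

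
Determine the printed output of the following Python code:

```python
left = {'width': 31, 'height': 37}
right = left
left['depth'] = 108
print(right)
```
{'width': 31, 'height': 37, 'depth': 108}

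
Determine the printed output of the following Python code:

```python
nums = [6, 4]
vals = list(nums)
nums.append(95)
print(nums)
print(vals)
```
[6, 4, 95]
[6, 4]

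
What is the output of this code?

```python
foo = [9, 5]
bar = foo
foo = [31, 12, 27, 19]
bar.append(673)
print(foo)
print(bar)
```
[31, 12, 27, 19]
[9, 5, 673]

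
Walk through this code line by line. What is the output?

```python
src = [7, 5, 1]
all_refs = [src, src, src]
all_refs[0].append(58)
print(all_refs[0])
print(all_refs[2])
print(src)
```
[7, 5, 1, 58]
[7, 5, 1, 58]
[7, 5, 1, 58]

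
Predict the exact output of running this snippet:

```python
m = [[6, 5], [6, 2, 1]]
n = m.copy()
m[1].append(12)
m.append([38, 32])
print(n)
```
[[6, 5], [6, 2, 1, 12]]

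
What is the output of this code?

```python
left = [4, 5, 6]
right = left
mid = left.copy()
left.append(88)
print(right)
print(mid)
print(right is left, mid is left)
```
[4, 5, 6, 88]
[4, 5, 6]
True False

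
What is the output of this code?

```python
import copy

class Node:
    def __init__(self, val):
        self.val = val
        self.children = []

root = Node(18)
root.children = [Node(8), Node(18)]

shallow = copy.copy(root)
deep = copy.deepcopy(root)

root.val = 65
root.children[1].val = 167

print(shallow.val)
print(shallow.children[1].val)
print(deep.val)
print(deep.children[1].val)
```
18
167
18
18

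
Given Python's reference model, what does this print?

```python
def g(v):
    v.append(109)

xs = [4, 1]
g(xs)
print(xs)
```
[4, 1, 109]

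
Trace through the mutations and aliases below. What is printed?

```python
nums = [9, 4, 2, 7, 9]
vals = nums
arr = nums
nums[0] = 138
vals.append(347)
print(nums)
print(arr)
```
[138, 4, 2, 7, 9, 347]
[138, 4, 2, 7, 9, 347]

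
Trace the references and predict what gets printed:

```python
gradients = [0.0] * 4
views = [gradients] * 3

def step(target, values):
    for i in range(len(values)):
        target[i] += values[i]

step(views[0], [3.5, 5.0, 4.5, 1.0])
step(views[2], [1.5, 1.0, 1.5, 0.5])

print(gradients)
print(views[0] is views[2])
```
[5.0, 6.0, 6.0, 1.5]
True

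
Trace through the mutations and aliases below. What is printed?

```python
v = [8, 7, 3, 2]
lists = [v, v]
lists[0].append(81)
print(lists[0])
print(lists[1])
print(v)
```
[8, 7, 3, 2, 81]
[8, 7, 3, 2, 81]
[8, 7, 3, 2, 81]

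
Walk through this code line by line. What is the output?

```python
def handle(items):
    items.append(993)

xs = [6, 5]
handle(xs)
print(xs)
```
[6, 5, 993]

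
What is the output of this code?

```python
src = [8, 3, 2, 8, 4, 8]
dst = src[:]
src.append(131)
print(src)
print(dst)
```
[8, 3, 2, 8, 4, 8, 131]
[8, 3, 2, 8, 4, 8]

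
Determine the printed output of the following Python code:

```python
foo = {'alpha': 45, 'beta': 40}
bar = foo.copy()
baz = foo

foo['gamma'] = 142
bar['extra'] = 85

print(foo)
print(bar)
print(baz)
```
{'alpha': 45, 'beta': 40, 'gamma': 142}
{'alpha': 45, 'beta': 40, 'extra': 85}
{'alpha': 45, 'beta': 40, 'gamma': 142}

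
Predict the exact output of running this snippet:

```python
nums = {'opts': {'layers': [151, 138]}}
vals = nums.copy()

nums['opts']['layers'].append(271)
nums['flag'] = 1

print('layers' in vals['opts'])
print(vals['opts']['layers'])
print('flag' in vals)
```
True
[151, 138, 271]
False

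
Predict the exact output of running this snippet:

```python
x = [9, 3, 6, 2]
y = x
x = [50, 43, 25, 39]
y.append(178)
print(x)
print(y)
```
[50, 43, 25, 39]
[9, 3, 6, 2, 178]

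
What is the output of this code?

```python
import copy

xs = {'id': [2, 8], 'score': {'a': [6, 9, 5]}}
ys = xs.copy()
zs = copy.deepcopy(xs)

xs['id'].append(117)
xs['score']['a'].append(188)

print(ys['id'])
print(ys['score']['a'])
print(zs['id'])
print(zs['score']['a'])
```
[2, 8, 117]
[6, 9, 5, 188]
[2, 8]
[6, 9, 5]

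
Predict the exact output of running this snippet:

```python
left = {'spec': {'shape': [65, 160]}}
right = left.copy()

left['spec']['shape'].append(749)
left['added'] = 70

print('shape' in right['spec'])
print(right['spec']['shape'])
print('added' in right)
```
True
[65, 160, 749]
False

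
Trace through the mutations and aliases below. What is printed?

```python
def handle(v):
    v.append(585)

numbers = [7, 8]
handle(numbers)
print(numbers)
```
[7, 8, 585]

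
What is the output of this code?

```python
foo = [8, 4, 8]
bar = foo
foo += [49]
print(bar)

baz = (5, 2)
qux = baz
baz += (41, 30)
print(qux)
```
[8, 4, 8, 49]
(5, 2)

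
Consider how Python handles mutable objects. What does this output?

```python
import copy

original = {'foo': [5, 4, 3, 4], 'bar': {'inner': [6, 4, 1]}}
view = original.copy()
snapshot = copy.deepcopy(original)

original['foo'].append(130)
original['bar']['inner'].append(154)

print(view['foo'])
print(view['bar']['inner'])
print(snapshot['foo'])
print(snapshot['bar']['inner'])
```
[5, 4, 3, 4, 130]
[6, 4, 1, 154]
[5, 4, 3, 4]
[6, 4, 1]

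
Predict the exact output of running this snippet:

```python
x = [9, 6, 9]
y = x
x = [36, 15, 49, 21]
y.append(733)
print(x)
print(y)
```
[36, 15, 49, 21]
[9, 6, 9, 733]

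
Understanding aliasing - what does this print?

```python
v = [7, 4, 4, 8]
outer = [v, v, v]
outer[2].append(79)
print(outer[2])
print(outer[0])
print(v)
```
[7, 4, 4, 8, 79]
[7, 4, 4, 8, 79]
[7, 4, 4, 8, 79]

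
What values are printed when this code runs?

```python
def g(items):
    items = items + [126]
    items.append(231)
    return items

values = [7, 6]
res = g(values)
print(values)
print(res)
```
[7, 6]
[7, 6, 126, 231]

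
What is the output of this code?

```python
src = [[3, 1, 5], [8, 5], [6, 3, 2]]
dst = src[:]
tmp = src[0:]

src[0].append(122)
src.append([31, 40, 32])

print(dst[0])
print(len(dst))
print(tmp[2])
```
[3, 1, 5, 122]
3
[6, 3, 2]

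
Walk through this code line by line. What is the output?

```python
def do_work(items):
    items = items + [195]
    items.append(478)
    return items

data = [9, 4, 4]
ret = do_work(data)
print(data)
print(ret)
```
[9, 4, 4]
[9, 4, 4, 195, 478]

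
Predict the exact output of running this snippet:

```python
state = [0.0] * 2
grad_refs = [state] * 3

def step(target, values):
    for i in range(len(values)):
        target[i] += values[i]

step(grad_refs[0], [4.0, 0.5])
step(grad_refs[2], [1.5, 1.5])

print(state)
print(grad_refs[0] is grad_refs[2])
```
[5.5, 2.0]
True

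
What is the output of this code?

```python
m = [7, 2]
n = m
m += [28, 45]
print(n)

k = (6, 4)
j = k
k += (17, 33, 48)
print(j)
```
[7, 2, 28, 45]
(6, 4)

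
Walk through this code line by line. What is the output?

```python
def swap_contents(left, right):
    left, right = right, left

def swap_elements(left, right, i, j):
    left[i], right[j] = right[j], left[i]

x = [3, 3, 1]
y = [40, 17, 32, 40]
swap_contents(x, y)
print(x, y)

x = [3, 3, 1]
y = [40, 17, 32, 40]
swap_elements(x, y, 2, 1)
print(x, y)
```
[3, 3, 1] [40, 17, 32, 40]
[3, 3, 17] [40, 1, 32, 40]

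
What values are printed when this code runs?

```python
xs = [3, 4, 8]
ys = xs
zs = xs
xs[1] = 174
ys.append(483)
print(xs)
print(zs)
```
[3, 174, 8, 483]
[3, 174, 8, 483]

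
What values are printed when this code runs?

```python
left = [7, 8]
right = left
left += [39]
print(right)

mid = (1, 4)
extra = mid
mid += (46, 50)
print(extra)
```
[7, 8, 39]
(1, 4)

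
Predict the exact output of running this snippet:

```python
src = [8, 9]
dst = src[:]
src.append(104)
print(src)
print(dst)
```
[8, 9, 104]
[8, 9]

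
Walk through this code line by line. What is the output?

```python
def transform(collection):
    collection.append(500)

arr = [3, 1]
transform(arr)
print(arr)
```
[3, 1, 500]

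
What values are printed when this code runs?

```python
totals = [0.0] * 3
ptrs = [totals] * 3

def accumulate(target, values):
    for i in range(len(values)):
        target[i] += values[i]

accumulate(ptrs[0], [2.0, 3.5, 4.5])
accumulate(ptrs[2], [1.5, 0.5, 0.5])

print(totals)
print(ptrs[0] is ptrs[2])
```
[3.5, 4.0, 5.0]
True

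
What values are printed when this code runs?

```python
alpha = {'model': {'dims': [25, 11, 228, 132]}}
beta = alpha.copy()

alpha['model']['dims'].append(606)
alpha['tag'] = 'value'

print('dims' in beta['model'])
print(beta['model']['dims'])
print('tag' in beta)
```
True
[25, 11, 228, 132, 606]
False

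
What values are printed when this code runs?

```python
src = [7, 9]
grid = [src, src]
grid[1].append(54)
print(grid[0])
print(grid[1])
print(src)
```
[7, 9, 54]
[7, 9, 54]
[7, 9, 54]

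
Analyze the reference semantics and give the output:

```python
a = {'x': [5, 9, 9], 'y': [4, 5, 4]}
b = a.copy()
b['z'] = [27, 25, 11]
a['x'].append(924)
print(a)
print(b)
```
{'x': [5, 9, 9, 924], 'y': [4, 5, 4]}
{'x': [5, 9, 9, 924], 'y': [4, 5, 4], 'z': [27, 25, 11]}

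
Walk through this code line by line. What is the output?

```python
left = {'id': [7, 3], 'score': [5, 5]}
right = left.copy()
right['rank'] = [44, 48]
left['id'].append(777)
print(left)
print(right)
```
{'id': [7, 3, 777], 'score': [5, 5]}
{'id': [7, 3, 777], 'score': [5, 5], 'rank': [44, 48]}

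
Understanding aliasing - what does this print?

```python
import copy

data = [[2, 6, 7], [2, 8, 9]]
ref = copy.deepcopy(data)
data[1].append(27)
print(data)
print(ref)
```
[[2, 6, 7], [2, 8, 9, 27]]
[[2, 6, 7], [2, 8, 9]]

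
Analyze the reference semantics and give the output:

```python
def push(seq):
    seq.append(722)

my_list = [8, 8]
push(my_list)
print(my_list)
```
[8, 8, 722]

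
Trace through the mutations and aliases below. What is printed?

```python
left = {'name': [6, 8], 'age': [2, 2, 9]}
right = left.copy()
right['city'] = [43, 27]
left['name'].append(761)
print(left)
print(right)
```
{'name': [6, 8, 761], 'age': [2, 2, 9]}
{'name': [6, 8, 761], 'age': [2, 2, 9], 'city': [43, 27]}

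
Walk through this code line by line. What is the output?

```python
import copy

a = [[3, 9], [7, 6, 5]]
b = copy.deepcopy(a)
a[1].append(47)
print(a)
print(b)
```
[[3, 9], [7, 6, 5, 47]]
[[3, 9], [7, 6, 5]]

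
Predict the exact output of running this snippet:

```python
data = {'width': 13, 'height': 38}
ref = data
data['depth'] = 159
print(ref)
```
{'width': 13, 'height': 38, 'depth': 159}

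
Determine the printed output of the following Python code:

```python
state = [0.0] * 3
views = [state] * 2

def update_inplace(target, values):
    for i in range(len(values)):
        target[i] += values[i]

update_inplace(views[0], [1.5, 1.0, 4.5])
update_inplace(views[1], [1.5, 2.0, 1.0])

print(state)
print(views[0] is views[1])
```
[3.0, 3.0, 5.5]
True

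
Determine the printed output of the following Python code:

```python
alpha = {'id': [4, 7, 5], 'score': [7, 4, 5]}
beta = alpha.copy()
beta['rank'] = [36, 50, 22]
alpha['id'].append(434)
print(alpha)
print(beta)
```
{'id': [4, 7, 5, 434], 'score': [7, 4, 5]}
{'id': [4, 7, 5, 434], 'score': [7, 4, 5], 'rank': [36, 50, 22]}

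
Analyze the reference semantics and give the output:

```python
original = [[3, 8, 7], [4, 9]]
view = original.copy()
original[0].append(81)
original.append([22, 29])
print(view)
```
[[3, 8, 7, 81], [4, 9]]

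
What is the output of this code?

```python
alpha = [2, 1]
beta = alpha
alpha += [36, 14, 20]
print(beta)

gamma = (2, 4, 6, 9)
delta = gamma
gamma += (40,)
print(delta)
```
[2, 1, 36, 14, 20]
(2, 4, 6, 9)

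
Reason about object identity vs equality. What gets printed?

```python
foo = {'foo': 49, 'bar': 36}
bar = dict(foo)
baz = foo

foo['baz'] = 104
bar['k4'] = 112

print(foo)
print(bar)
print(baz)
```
{'foo': 49, 'bar': 36, 'baz': 104}
{'foo': 49, 'bar': 36, 'k4': 112}
{'foo': 49, 'bar': 36, 'baz': 104}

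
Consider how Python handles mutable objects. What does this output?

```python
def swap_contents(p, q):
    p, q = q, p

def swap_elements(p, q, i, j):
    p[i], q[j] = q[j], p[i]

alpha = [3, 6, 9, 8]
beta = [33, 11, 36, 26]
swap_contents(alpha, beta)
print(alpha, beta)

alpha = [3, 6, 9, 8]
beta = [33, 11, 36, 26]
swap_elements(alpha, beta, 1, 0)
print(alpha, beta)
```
[3, 6, 9, 8] [33, 11, 36, 26]
[3, 33, 9, 8] [6, 11, 36, 26]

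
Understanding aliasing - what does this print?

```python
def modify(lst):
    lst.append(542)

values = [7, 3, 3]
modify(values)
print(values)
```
[7, 3, 3, 542]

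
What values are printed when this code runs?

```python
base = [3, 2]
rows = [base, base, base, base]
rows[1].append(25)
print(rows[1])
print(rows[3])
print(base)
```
[3, 2, 25]
[3, 2, 25]
[3, 2, 25]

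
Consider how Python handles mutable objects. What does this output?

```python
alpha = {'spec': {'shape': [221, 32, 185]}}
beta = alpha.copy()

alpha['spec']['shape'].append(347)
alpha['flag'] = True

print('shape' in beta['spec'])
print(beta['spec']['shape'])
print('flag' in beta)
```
True
[221, 32, 185, 347]
False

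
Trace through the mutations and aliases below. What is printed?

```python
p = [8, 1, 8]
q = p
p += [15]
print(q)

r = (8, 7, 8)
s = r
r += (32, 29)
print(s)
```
[8, 1, 8, 15]
(8, 7, 8)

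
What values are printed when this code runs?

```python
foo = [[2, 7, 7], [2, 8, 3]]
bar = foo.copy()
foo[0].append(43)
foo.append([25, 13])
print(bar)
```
[[2, 7, 7, 43], [2, 8, 3]]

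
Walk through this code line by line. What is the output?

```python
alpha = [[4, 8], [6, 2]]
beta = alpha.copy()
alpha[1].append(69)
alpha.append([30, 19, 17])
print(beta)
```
[[4, 8], [6, 2, 69]]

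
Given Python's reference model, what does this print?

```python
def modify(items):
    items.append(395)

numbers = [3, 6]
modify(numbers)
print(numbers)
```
[3, 6, 395]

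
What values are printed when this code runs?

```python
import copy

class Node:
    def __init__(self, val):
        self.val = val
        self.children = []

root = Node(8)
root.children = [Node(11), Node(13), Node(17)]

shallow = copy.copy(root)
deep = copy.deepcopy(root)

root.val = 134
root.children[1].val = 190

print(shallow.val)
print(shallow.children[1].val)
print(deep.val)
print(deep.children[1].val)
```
8
190
8
13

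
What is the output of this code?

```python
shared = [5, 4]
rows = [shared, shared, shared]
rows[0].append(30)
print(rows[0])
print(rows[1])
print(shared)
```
[5, 4, 30]
[5, 4, 30]
[5, 4, 30]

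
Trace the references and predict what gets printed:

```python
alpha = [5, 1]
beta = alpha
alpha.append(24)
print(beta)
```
[5, 1, 24]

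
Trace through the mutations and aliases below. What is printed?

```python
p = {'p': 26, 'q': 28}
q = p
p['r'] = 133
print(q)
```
{'p': 26, 'q': 28, 'r': 133}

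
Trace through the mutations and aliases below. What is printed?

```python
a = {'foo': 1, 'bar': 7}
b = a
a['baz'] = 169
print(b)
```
{'foo': 1, 'bar': 7, 'baz': 169}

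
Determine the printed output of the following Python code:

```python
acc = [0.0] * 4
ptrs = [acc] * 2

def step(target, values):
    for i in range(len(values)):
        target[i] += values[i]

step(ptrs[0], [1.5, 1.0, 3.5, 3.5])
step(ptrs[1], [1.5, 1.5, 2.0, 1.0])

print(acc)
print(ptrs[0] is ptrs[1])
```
[3.0, 2.5, 5.5, 4.5]
True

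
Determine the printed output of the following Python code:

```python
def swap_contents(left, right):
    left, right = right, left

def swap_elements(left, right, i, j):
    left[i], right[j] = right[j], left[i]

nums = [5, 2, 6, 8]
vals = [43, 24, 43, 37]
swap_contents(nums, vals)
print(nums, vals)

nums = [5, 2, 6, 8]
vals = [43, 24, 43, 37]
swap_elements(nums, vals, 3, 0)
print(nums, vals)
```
[5, 2, 6, 8] [43, 24, 43, 37]
[5, 2, 6, 43] [8, 24, 43, 37]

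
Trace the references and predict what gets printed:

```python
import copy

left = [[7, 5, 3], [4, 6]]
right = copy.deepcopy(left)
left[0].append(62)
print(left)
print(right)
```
[[7, 5, 3, 62], [4, 6]]
[[7, 5, 3], [4, 6]]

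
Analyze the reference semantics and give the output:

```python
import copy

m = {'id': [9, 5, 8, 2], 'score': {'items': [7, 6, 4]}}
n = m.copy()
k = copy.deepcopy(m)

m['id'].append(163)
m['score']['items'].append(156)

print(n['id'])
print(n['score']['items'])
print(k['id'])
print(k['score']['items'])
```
[9, 5, 8, 2, 163]
[7, 6, 4, 156]
[9, 5, 8, 2]
[7, 6, 4]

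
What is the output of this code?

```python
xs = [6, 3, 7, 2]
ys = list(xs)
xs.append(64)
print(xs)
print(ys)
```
[6, 3, 7, 2, 64]
[6, 3, 7, 2]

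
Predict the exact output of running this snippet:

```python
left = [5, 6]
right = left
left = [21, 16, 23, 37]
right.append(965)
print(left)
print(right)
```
[21, 16, 23, 37]
[5, 6, 965]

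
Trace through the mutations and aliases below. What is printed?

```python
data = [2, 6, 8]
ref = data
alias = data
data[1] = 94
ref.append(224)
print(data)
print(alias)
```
[2, 94, 8, 224]
[2, 94, 8, 224]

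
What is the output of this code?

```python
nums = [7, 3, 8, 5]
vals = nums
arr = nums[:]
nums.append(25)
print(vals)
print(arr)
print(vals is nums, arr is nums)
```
[7, 3, 8, 5, 25]
[7, 3, 8, 5]
True False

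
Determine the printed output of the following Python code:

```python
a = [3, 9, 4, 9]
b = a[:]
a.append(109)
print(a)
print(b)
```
[3, 9, 4, 9, 109]
[3, 9, 4, 9]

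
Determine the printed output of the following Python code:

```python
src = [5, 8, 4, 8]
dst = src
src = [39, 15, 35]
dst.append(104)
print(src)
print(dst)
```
[39, 15, 35]
[5, 8, 4, 8, 104]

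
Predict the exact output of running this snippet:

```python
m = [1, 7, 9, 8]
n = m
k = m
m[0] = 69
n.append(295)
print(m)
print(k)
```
[69, 7, 9, 8, 295]
[69, 7, 9, 8, 295]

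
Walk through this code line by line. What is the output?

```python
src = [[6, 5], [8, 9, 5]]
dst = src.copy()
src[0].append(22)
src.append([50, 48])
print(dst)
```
[[6, 5, 22], [8, 9, 5]]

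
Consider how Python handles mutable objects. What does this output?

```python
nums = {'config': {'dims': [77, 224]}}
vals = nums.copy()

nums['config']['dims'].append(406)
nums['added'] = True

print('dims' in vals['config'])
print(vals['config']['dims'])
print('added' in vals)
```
True
[77, 224, 406]
False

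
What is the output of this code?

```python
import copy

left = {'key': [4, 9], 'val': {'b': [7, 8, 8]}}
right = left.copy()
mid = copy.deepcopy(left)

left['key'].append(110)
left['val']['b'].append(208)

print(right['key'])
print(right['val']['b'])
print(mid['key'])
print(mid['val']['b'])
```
[4, 9, 110]
[7, 8, 8, 208]
[4, 9]
[7, 8, 8]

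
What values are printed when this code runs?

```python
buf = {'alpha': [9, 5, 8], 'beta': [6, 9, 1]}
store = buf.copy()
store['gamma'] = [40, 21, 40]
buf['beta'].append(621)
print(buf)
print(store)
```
{'alpha': [9, 5, 8], 'beta': [6, 9, 1, 621]}
{'alpha': [9, 5, 8], 'beta': [6, 9, 1, 621], 'gamma': [40, 21, 40]}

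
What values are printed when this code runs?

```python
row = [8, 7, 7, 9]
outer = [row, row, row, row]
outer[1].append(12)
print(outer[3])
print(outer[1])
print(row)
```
[8, 7, 7, 9, 12]
[8, 7, 7, 9, 12]
[8, 7, 7, 9, 12]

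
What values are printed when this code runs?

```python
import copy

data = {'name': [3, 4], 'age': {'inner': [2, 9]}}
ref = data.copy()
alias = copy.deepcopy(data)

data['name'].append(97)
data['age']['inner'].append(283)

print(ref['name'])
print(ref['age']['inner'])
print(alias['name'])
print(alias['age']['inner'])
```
[3, 4, 97]
[2, 9, 283]
[3, 4]
[2, 9]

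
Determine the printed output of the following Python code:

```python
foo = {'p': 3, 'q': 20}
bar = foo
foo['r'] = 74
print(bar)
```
{'p': 3, 'q': 20, 'r': 74}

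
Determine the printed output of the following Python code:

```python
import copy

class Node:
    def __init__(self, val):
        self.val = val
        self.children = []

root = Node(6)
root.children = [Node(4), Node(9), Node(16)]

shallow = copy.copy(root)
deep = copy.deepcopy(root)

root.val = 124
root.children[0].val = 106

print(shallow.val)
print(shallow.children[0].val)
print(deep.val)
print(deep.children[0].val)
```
6
106
6
4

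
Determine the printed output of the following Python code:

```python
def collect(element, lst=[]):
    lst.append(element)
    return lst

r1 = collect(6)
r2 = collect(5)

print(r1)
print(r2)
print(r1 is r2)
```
[6, 5]
[6, 5]
True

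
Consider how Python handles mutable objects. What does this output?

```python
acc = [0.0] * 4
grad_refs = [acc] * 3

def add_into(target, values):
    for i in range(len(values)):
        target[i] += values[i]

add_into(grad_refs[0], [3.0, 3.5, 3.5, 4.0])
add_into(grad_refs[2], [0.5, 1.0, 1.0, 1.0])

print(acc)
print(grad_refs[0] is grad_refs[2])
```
[3.5, 4.5, 4.5, 5.0]
True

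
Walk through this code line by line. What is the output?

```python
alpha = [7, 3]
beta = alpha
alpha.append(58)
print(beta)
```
[7, 3, 58]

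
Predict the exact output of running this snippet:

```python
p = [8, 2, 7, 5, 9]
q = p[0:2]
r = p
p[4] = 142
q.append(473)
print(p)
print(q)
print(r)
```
[8, 2, 7, 5, 142]
[8, 2, 473]
[8, 2, 7, 5, 142]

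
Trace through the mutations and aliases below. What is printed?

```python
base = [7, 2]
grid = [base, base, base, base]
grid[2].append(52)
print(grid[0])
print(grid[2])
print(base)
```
[7, 2, 52]
[7, 2, 52]
[7, 2, 52]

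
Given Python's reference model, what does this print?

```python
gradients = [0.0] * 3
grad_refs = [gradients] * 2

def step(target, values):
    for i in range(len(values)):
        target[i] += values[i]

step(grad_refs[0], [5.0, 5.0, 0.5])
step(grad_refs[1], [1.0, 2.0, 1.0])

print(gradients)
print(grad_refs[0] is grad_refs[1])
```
[6.0, 7.0, 1.5]
True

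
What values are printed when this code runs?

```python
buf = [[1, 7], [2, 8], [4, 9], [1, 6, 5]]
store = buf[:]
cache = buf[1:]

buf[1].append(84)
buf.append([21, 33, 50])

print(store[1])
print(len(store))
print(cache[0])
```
[2, 8, 84]
4
[2, 8, 84]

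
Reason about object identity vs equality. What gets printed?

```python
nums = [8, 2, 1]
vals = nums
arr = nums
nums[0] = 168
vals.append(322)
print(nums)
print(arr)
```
[168, 2, 1, 322]
[168, 2, 1, 322]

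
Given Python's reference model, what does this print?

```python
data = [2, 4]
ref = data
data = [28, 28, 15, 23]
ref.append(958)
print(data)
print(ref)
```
[28, 28, 15, 23]
[2, 4, 958]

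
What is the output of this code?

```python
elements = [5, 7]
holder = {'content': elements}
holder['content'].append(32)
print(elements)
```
[5, 7, 32]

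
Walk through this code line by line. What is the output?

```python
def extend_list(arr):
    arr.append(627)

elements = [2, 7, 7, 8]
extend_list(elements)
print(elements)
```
[2, 7, 7, 8, 627]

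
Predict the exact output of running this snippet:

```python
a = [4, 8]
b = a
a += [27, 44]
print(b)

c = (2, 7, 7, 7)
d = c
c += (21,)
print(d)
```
[4, 8, 27, 44]
(2, 7, 7, 7)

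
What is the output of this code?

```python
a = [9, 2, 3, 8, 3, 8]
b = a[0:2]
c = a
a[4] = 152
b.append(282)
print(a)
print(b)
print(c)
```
[9, 2, 3, 8, 152, 8]
[9, 2, 282]
[9, 2, 3, 8, 152, 8]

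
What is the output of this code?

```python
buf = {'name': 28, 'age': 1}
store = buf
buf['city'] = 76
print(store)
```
{'name': 28, 'age': 1, 'city': 76}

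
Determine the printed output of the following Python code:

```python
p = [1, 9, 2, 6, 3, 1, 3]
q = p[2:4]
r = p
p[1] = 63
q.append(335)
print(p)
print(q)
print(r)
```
[1, 63, 2, 6, 3, 1, 3]
[2, 6, 335]
[1, 63, 2, 6, 3, 1, 3]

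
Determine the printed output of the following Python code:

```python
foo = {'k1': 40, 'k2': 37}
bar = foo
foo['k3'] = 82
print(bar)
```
{'k1': 40, 'k2': 37, 'k3': 82}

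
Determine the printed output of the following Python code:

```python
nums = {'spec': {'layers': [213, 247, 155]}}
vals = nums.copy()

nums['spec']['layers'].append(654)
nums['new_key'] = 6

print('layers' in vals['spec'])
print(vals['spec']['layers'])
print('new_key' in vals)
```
True
[213, 247, 155, 654]
False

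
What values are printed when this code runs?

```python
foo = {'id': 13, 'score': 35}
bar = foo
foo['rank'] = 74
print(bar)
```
{'id': 13, 'score': 35, 'rank': 74}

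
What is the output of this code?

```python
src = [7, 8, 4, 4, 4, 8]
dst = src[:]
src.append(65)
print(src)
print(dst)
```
[7, 8, 4, 4, 4, 8, 65]
[7, 8, 4, 4, 4, 8]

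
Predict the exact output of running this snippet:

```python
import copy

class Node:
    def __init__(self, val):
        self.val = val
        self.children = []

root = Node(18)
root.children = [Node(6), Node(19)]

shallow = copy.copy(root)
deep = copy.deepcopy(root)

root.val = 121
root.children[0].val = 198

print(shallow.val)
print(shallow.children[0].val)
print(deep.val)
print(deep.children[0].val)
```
18
198
18
6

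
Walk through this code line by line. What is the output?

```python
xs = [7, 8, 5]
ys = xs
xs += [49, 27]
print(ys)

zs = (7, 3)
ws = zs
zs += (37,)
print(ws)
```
[7, 8, 5, 49, 27]
(7, 3)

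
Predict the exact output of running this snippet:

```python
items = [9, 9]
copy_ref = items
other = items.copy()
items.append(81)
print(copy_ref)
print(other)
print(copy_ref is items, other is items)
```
[9, 9, 81]
[9, 9]
True False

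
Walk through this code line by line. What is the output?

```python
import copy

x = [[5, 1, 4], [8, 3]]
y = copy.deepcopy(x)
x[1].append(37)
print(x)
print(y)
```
[[5, 1, 4], [8, 3, 37]]
[[5, 1, 4], [8, 3]]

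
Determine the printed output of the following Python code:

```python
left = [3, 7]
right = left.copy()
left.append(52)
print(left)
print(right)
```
[3, 7, 52]
[3, 7]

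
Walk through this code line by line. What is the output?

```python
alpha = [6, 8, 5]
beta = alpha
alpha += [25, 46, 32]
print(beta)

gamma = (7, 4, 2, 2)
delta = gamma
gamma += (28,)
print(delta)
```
[6, 8, 5, 25, 46, 32]
(7, 4, 2, 2)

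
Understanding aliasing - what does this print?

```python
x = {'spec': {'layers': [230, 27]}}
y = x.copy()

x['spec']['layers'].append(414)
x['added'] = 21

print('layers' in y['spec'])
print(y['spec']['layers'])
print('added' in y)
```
True
[230, 27, 414]
False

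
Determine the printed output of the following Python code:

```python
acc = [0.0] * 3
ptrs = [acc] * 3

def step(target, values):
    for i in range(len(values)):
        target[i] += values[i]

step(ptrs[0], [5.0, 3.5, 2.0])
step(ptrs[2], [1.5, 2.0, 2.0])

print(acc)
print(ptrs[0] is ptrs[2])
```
[6.5, 5.5, 4.0]
True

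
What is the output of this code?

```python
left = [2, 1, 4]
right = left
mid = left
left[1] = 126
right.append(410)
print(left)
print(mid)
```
[2, 126, 4, 410]
[2, 126, 4, 410]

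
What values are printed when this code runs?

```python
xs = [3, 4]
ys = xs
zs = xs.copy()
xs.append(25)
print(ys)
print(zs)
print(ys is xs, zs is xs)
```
[3, 4, 25]
[3, 4]
True False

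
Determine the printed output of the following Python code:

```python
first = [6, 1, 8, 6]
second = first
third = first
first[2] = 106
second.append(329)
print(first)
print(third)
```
[6, 1, 106, 6, 329]
[6, 1, 106, 6, 329]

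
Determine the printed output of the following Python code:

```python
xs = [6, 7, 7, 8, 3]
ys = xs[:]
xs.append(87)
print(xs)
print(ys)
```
[6, 7, 7, 8, 3, 87]
[6, 7, 7, 8, 3]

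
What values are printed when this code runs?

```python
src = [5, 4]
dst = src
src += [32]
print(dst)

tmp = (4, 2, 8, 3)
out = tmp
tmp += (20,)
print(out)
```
[5, 4, 32]
(4, 2, 8, 3)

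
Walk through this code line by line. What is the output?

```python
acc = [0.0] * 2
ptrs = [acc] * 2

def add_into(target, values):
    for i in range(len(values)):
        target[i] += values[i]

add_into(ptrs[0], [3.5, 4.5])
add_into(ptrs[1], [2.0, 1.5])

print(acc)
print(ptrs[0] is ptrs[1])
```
[5.5, 6.0]
True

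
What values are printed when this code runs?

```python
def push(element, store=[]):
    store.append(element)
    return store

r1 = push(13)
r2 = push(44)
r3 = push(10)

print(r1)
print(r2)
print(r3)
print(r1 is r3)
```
[13, 44, 10]
[13, 44, 10]
[13, 44, 10]
True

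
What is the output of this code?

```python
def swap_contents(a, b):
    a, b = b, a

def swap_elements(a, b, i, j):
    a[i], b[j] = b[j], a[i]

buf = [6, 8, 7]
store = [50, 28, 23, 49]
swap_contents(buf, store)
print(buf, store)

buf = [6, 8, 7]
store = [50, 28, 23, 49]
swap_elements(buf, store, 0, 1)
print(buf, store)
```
[6, 8, 7] [50, 28, 23, 49]
[28, 8, 7] [50, 6, 23, 49]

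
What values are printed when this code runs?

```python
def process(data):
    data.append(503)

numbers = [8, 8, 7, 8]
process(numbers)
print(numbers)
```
[8, 8, 7, 8, 503]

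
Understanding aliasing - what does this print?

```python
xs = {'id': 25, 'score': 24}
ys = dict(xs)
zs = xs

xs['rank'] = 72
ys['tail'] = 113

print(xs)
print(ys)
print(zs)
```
{'id': 25, 'score': 24, 'rank': 72}
{'id': 25, 'score': 24, 'tail': 113}
{'id': 25, 'score': 24, 'rank': 72}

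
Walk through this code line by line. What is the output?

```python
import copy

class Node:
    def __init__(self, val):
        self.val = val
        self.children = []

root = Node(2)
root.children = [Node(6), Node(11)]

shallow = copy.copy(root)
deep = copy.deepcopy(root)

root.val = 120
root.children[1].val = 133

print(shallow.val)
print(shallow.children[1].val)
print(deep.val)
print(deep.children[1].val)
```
2
133
2
11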